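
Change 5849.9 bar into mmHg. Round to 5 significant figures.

1 bar = 750.062 mmHg.
So 5849.9 × 750.062 ≈ 4.3878e+6 mmHg.

4.3878e+6 mmHg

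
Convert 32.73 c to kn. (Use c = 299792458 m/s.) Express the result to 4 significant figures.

1 speed of light = 5.82750e+8 kn.
32.73 × 5.82750e+8 ≈ 1.907e+10 kn.

1.907e+10 kn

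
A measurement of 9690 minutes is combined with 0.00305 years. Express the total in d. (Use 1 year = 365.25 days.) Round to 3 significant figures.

7.84 d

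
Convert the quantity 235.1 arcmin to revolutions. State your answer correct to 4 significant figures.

1 arcminute = 4.62963 × 10^-5 rev.
235.1 × 4.62963 × 10^-5 ≈ 0.01088 rev.

0.01088 rev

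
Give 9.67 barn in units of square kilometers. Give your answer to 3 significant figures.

9.67e-34 km²

1 barn = 1.00000e-34 square kilometers.
9.67 × 1.00000e-34 ≈ 9.67e-34 km².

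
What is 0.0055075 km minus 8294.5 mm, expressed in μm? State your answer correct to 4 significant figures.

-2.787e+6 micrometers

0.0055075 km = 5.50750e+6 μm and 8294.5 mm = 8.29450e+6 μm.
5.50750e+6 − 8.29450e+6 ≈ -2.787e+6 μm.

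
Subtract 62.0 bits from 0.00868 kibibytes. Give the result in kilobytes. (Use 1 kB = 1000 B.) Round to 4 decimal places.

0.0011 kilobytes

0.00868 KiB = 0.00888832 kB and 62.0 bit = 0.00775000 kB.
0.00888832 − 0.00775000 ≈ 0.0011 kB.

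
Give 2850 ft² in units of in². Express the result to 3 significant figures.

1 square foot = 144.000 in².
So 2850 × 144.000 ≈ 410000 in².

410000 in²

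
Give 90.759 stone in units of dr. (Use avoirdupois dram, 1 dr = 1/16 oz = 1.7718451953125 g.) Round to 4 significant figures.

1 stone = 3584.00 dr.
90.759 × 3584.00 ≈ 325300 dr.

325300 drams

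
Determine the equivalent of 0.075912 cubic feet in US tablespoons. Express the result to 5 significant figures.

145.37 US tbsp

1 ft³ = 1915.01 US tbsp.
0.075912 × 1915.01 ≈ 145.37 US tbsp.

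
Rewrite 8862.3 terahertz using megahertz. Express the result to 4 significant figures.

8.862e+9 MHz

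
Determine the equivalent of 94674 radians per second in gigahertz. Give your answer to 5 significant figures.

1.5068e-5 GHz

1 rad/s = 1.59155e-10 gigahertz.
Thus 94674 × 1.59155e-10 ≈ 1.5068e-5 GHz.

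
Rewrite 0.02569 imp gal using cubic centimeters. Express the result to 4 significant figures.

116.8 cm³

1 imperial gallon = 4546.09 cm³.
So 0.02569 × 4546.09 ≈ 116.8 cm³.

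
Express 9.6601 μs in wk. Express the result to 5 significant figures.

1.5972 × 10^-11 weeks

1 microsecond = 1.65344 × 10^-12 weeks.
9.6601 × 1.65344 × 10^-12 ≈ 1.5972 × 10^-11 wk.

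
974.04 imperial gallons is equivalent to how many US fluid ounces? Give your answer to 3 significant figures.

1 imperial gallon = 153.722 US fluid ounces.
Then 974.04 × 153.722 ≈ 150000 US fl oz.

150000 US fluid ounces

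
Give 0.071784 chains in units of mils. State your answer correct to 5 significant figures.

56853 mils

1 chain = 792000 mil.
0.071784 × 792000 ≈ 56853 mil.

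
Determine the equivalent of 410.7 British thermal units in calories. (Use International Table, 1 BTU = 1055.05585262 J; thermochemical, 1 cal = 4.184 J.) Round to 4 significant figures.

1 British thermal unit = 252.164 calories.
410.7 × 252.164 ≈ 103600 cal.

103600 cal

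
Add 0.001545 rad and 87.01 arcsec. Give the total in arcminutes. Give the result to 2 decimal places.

0.001545 rad = 5.31132 arcmin and 87.01 arcsec = 1.45017 arcmin.
5.31132 + 1.45017 ≈ 6.76 arcmin.

6.76 arcminutes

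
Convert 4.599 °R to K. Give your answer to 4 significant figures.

°R = K × 9/5.
Applying the formula gives 2.555 K.

2.555 K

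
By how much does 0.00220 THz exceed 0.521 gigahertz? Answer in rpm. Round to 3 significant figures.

0.00220 THz = 1.32000e+11 rpm and 0.521 GHz = 3.12600e+10 rpm.
1.32000e+11 − 3.12600e+10 ≈ 1.01e+11 rpm.

1.01e+11 revolutions per minute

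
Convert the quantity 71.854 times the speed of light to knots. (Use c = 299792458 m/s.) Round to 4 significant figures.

4.187e+10 kn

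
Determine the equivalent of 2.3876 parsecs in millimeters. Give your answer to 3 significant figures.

1 pc = 3.08568e+19 mm.
Thus 2.3876 × 3.08568e+19 ≈ 7.37e+19 mm.

7.37e+19 millimeters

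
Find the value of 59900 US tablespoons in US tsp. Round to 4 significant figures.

179700 US tsp

1 US tbsp = 3.00000 US tsp.
Then 59900 × 3.00000 ≈ 179700 US tsp.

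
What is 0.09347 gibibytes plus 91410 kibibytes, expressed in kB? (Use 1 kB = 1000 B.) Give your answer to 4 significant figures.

194000 kB

0.09347 GiB = 100363 kB and 91410 KiB = 93603.8 kB.
100363 + 93603.8 ≈ 194000 kB.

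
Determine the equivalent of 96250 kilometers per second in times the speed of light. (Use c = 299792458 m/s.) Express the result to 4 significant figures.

0.3211 c

1 kilometer per second = 3.33564 × 10^-6 times the speed of light.
Then 96250 × 3.33564 × 10^-6 ≈ 0.3211 c.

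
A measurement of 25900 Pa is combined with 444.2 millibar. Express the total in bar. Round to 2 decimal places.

25900 Pa = 0.259000 bar and 444.2 mbar = 0.444200 bar.
0.259000 + 0.444200 ≈ 0.70 bar.

0.70 bar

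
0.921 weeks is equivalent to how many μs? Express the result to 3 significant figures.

5.57 × 10^11 microseconds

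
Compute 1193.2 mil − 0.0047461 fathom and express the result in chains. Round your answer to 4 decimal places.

0.0011 chain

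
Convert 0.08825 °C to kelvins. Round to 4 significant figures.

273.2 K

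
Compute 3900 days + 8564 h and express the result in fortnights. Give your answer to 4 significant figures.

304.1 fortnights

3900 d = 278.571 fortnight and 8564 h = 25.4881 fortnight.
278.571 + 25.4881 ≈ 304.1 fortnight.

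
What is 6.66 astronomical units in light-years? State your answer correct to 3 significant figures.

0.000105 ly

1 au = 1.58125 × 10^-5 light-years.
6.66 × 1.58125 × 10^-5 ≈ 0.000105 ly.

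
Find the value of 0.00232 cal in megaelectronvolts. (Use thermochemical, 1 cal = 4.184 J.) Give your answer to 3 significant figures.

1 calorie = 2.61145e+13 MeV.
Then 0.00232 × 2.61145e+13 ≈ 6.06e+10 MeV.

6.06e+10 MeV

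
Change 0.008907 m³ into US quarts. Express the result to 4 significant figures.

1 cubic meter = 1056.69 US qt.
0.008907 × 1056.69 ≈ 9.412 US qt.

9.412 US qt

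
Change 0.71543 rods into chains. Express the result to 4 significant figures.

1 rod = 0.250000 chains.
Then 0.71543 × 0.250000 ≈ 0.1789 chain.

0.1789 chains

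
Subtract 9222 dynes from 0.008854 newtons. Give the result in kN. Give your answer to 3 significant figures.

0.008854 N = 8.85400 × 10^-6 kN and 9222 dyn = 9.22200 × 10^-5 kN.
8.85400 × 10^-6 − 9.22200 × 10^-5 ≈ -8.34 × 10^-5 kN.

-8.34 × 10^-5 kN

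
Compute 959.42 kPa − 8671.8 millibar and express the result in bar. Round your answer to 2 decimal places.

959.42 kPa = 9.59420 bar and 8671.8 mbar = 8.67180 bar.
9.59420 − 8.67180 ≈ 0.92 bar.

0.92 bar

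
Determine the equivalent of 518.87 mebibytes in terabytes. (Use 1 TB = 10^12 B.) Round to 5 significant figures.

0.00054407 terabytes

1 MiB = 1.048576e-6 terabytes.
Then 518.87 × 1.048576e-6 ≈ 0.00054407 TB.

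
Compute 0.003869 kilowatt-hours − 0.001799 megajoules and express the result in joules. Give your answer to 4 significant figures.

12130 J

0.003869 kWh = 13928.4 J and 0.001799 MJ = 1799.00 J.
13928.4 − 1799.00 ≈ 12130 J.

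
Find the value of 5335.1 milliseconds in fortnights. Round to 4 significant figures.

1 ms = 8.26720e-10 fortnights.
5335.1 × 8.26720e-10 ≈ 4.411e-6 fortnight.

4.411e-6 fortnight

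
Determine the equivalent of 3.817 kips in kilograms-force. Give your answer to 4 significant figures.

1 kip = 453.592 kgf.
3.817 × 453.592 ≈ 1731 kgf.

1731 kgf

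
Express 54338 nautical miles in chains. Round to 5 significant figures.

1 nmi = 92.0624 chains.
So 54338 × 92.0624 ≈ 5.0025e+6 chain.

5.0025e+6 chain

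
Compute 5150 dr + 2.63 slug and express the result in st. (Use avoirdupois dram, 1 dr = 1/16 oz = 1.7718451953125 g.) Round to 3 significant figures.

5150 dr = 1.43694 st and 2.63 slug = 6.04412 st.
1.43694 + 6.04412 ≈ 7.48 st.

7.48 stone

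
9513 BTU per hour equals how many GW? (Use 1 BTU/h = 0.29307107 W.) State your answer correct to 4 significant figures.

2.788e-6 GW

1 BTU per hour = 2.93071e-10 GW.
So 9513 × 2.93071e-10 ≈ 2.788e-6 GW.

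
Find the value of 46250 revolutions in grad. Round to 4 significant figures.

1.850e+7 grad

1 revolution = 400.000 grad.
Then 46250 × 400.000 ≈ 1.850e+7 grad.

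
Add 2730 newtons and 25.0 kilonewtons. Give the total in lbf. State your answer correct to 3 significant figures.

2730 N = 613.728 lbf and 25.0 kN = 5620.22 lbf.
613.728 + 5620.22 ≈ 6230 lbf.

6230 lbf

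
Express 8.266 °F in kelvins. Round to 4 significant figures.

260.0 K

K = (°F + 459.67) × 5/9.
Applying the formula gives 260.0 K.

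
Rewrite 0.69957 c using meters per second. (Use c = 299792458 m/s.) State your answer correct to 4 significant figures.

2.097e+8 meters per second

1 speed of light = 2.99792e+8 meters per second.
Then 0.69957 × 2.99792e+8 ≈ 2.097e+8 m/s.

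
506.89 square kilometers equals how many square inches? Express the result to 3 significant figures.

1 square kilometer = 1.55000e+9 in².
So 506.89 × 1.55000e+9 ≈ 7.86e+11 in².

7.86e+11 in²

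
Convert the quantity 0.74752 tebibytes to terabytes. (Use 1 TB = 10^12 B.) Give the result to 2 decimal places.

1 tebibyte = 1.09951 TB.
Then 0.74752 × 1.09951 ≈ 0.82 TB.

0.82 terabytes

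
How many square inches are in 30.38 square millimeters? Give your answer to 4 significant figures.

0.04709 in²

1 mm² = 0.00155000 in².
30.38 × 0.00155000 ≈ 0.04709 in².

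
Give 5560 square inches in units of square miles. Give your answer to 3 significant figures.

1 in² = 2.49098e-10 square miles.
Thus 5560 × 2.49098e-10 ≈ 1.38e-6 mi².

1.38e-6 mi²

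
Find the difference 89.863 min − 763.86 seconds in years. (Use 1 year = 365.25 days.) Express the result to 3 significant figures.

0.000147 years

89.863 min = 0.000170855 yr and 763.86 s = 2.42053 × 10^-5 yr.
0.000170855 − 2.42053 × 10^-5 ≈ 0.000147 yr.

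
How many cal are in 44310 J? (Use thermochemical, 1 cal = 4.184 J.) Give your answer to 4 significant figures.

10590 cal

1 J = 0.239006 cal.
44310 × 0.239006 ≈ 10590 cal.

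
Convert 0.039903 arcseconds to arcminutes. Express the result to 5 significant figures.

0.00066505 arcminutes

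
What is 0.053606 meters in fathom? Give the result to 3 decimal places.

0.029 fathom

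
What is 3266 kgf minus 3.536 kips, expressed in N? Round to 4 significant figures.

3266 kgf = 32028.5 N and 3.536 kip = 15728.9 N.
32028.5 − 15728.9 ≈ 16300 N.

16300 newtons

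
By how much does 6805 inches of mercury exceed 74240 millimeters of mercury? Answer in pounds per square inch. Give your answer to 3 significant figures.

6805 inHg = 3342.30 psi and 74240 mmHg = 1435.56 psi.
3342.30 − 1435.56 ≈ 1910 psi.

1910 pounds per square inch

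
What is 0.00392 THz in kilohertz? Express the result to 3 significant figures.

1 terahertz = 1.00000 × 10^9 kilohertz.
So 0.00392 × 1.00000 × 10^9 ≈ 3.92 × 10^6 kHz.

3.92 × 10^6 kilohertz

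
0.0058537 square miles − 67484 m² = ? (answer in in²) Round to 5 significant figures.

-8.1101e+7 square inches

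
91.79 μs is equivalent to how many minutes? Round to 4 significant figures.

1 microsecond = 1.66667e-8 minutes.
Thus 91.79 × 1.66667e-8 ≈ 1.530e-6 min.

1.530e-6 minutes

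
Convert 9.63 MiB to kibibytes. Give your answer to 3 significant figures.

1 mebibyte = 1024.00 kibibytes.
Then 9.63 × 1024.00 ≈ 9860 KiB.

9860 KiB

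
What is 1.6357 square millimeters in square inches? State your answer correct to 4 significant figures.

0.002535 in²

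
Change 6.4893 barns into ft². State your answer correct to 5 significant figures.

6.9850e-27 ft²

1 barn = 1.07639e-27 ft².
Then 6.4893 × 1.07639e-27 ≈ 6.9850e-27 ft².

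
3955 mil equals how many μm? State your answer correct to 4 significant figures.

100500 micrometers

1 mil = 25.4000 micrometers.
3955 × 25.4000 ≈ 100500 μm.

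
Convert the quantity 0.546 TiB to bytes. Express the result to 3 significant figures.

6.00e+11 bytes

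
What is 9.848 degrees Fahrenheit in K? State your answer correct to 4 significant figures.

260.8 kelvins

K = (°F + 459.67) × 5/9.
Applying the formula gives 260.8 K.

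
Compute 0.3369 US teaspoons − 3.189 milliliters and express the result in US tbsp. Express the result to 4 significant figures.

-0.1034 US tbsp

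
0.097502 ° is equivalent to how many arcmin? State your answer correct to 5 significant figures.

1 degree = 60.0000 arcminutes.
Then 0.097502 × 60.0000 ≈ 5.8501 arcmin.

5.8501 arcmin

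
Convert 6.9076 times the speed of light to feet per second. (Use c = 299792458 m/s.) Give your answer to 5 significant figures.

6.7941e+9 feet per second

1 speed of light = 9.83571e+8 feet per second.
Thus 6.9076 × 9.83571e+8 ≈ 6.7941e+9 ft/s.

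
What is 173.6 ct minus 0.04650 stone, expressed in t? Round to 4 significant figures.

-0.0002606 metric tons

173.6 ct = 3.47200 × 10^-5 t and 0.04650 st = 0.000295289 t.
3.47200 × 10^-5 − 0.000295289 ≈ -0.0002606 t.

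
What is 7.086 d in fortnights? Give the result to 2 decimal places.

0.51 fortnight

1 d = 0.0714286 fortnight.
Then 7.086 × 0.0714286 ≈ 0.51 fortnight.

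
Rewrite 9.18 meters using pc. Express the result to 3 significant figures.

2.98e-16 parsecs

1 m = 3.24078e-17 pc.
Thus 9.18 × 3.24078e-17 ≈ 2.98e-16 pc.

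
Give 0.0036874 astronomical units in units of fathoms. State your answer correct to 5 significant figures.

3.0163 × 10^8 fathom

1 astronomical unit = 8.18011 × 10^10 fathoms.
Thus 0.0036874 × 8.18011 × 10^10 ≈ 3.0163 × 10^8 fathom.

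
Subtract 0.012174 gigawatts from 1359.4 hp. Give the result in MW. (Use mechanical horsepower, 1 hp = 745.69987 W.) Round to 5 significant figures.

-11.160 MW

1359.4 hp = 1.01370 MW and 0.012174 GW = 12.1740 MW.
1.01370 − 12.1740 ≈ -11.160 MW.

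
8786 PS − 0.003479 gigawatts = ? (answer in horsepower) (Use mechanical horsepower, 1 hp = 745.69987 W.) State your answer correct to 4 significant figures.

4000 hp

8786 PS = 8665.81 hp and 0.003479 GW = 4665.42 hp.
8665.81 − 4665.42 ≈ 4000 hp.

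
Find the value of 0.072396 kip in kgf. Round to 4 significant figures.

32.84 kilograms-force

1 kip = 453.592 kgf.
Thus 0.072396 × 453.592 ≈ 32.84 kgf.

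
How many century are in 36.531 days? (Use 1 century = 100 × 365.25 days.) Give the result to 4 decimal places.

0.0010 century

1 d = 2.73785 × 10^-5 century.
Thus 36.531 × 2.73785 × 10^-5 ≈ 0.0010 century.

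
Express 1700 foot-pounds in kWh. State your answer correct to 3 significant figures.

0.000640 kilowatt-hours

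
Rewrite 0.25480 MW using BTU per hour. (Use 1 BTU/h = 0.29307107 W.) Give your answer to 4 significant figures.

1 MW = 3.41214e+6 BTU per hour.
So 0.25480 × 3.41214e+6 ≈ 869400 BTU/h.

869400 BTU/h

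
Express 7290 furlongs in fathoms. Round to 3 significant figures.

1 furlong = 110.000 fathom.
So 7290 × 110.000 ≈ 802000 fathom.

802000 fathoms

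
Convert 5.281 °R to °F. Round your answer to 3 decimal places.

-454.389 degrees Fahrenheit

°R = °F + 459.67.
Applying the formula gives -454.389 °F.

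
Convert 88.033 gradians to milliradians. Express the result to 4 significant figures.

1383 mrad

1 gradian = 15.7080 milliradians.
Thus 88.033 × 15.7080 ≈ 1383 mrad.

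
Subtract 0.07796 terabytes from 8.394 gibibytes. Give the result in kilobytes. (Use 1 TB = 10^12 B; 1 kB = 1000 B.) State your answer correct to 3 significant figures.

-6.89e+7 kB

8.394 GiB = 9.01299e+6 kB and 0.07796 TB = 7.79600e+7 kB.
9.01299e+6 − 7.79600e+7 ≈ -6.89e+7 kB.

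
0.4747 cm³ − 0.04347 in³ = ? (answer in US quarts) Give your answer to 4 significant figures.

-0.0002511 US qt

0.4747 cm³ = 0.000501610 US qt and 0.04347 in³ = 0.000752727 US qt.
0.000501610 − 0.000752727 ≈ -0.0002511 US qt.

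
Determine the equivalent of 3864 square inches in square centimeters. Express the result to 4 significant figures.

1 square inch = 6.45160 square centimeters.
Thus 3864 × 6.45160 ≈ 24930 cm².

24930 cm²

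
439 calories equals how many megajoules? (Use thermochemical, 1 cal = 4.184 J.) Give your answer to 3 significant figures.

1 calorie = 4.18400e-6 MJ.
So 439 × 4.18400e-6 ≈ 0.00184 MJ.

0.00184 MJ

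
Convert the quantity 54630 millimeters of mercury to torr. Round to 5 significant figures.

54630 torr

1 millimeter of mercury = 1.00000 torr.
Then 54630 × 1.00000 ≈ 54630 torr.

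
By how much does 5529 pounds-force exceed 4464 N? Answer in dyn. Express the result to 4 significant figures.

5529 lbf = 2.45942 × 10^9 dyn and 4464 N = 4.46400 × 10^8 dyn.
2.45942 × 10^9 − 4.46400 × 10^8 ≈ 2.013 × 10^9 dyn.

2.013 × 10^9 dyn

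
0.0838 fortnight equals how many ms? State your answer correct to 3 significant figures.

1 fortnight = 1.20960e+9 ms.
So 0.0838 × 1.20960e+9 ≈ 1.01e+8 ms.

1.01e+8 ms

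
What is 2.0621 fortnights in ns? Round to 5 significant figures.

2.4943 × 10^15 nanoseconds

1 fortnight = 1.20960 × 10^15 ns.
Thus 2.0621 × 1.20960 × 10^15 ≈ 2.4943 × 10^15 ns.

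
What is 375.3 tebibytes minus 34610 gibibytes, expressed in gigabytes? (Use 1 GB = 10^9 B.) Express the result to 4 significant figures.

375500 GB

375.3 TiB = 412647 GB and 34610 GiB = 37162.2 GB.
412647 − 37162.2 ≈ 375500 GB.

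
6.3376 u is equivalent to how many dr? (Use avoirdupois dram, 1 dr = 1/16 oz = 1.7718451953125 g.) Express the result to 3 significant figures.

5.94e-24 drams

1 u = 9.37181e-25 dr.
So 6.3376 × 9.37181e-25 ≈ 5.94e-24 dr.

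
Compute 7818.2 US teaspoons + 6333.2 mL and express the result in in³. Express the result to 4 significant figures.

2738 in³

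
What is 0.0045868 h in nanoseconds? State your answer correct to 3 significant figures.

1.65 × 10^10 ns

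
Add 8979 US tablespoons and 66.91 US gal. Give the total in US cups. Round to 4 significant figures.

8979 US tbsp = 561.1875 US cup and 66.91 US gal = 1070.560 US cup.
561.1875 + 1070.560 ≈ 1632 US cup.

1632 US cups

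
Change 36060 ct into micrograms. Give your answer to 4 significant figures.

7.212e+9 μg

1 carat = 200000 μg.
So 36060 × 200000 ≈ 7.212e+9 μg.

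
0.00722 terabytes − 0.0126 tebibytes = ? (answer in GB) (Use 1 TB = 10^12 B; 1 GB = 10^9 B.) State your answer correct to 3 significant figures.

0.00722 TB = 7.22000 GB and 0.0126 TiB = 13.8538 GB.
7.22000 − 13.8538 ≈ -6.63 GB.

-6.63 gigabytes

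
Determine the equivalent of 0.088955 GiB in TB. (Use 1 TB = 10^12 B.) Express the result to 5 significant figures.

1 gibibyte = 0.00107374 TB.
Thus 0.088955 × 0.00107374 ≈ 9.5515e-5 TB.

9.5515e-5 TB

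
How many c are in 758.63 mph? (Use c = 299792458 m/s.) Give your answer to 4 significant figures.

1.131e-6 times the speed of light

1 mph = 1.49116e-9 times the speed of light.
So 758.63 × 1.49116e-9 ≈ 1.131e-6 c.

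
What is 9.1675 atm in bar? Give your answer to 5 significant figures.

1 atm = 1.01325 bar.
9.1675 × 1.01325 ≈ 9.2890 bar.

9.2890 bar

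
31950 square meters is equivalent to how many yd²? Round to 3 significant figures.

1 m² = 1.19599 square yards.
31950 × 1.19599 ≈ 38200 yd².

38200 yd²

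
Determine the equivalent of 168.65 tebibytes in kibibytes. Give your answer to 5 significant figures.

1.8109 × 10^11 KiB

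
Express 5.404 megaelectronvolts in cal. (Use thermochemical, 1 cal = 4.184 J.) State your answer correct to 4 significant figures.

2.069 × 10^-13 cal

1 MeV = 3.82929 × 10^-14 cal.
5.404 × 3.82929 × 10^-14 ≈ 2.069 × 10^-13 cal.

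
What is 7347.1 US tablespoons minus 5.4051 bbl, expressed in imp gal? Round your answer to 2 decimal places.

-165.13 imp gal

7347.1 US tbsp = 23.8974 imp gal and 5.4051 bbl = 189.029 imp gal.
23.8974 − 189.029 ≈ -165.13 imp gal.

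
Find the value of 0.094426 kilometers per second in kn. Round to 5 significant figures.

183.55 kn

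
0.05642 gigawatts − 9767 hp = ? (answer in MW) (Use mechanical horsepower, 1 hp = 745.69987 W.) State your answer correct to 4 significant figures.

49.14 megawatts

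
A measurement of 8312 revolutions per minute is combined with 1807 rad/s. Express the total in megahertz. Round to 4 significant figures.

8312 rpm = 0.000138533 MHz and 1807 rad/s = 0.000287593 MHz.
0.000138533 + 0.000287593 ≈ 0.0004261 MHz.

0.0004261 megahertz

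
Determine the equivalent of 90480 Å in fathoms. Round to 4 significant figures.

1 angstrom = 5.46807 × 10^-11 fathom.
Then 90480 × 5.46807 × 10^-11 ≈ 4.948 × 10^-6 fathom.

4.948 × 10^-6 fathoms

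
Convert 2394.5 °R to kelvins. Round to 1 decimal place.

1330.3 K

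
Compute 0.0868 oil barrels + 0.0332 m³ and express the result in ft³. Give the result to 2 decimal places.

0.0868 bbl = 0.487346 ft³ and 0.0332 m³ = 1.17245 ft³.
0.487346 + 1.17245 ≈ 1.66 ft³.

1.66 ft³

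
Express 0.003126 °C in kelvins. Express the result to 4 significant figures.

273.2 K

K = °C + 273.15.
Applying the formula gives 273.2 K.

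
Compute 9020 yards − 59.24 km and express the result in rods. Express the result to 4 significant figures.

-10140 rods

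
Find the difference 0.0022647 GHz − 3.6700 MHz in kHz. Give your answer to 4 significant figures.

0.0022647 GHz = 2264.70 kHz and 3.6700 MHz = 3670.00 kHz.
2264.70 − 3670.00 ≈ -1405 kHz.

-1405 kilohertz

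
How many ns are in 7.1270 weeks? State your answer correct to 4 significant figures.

4.310e+15 nanoseconds

1 wk = 6.04800e+14 nanoseconds.
Thus 7.1270 × 6.04800e+14 ≈ 4.310e+15 ns.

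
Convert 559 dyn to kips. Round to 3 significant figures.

1 dyne = 2.24809e-9 kip.
Thus 559 × 2.24809e-9 ≈ 1.26e-6 kip.

1.26e-6 kip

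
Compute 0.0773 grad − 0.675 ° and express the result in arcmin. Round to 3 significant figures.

0.0773 grad = 4.17420 arcmin and 0.675 ° = 40.5000 arcmin.
4.17420 − 40.5000 ≈ -36.3 arcmin.

-36.3 arcmin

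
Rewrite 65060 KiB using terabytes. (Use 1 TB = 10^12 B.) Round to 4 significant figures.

6.662e-5 TB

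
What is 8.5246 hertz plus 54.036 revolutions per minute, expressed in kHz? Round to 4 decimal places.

8.5246 Hz = 0.00852460 kHz and 54.036 rpm = 0.000900600 kHz.
0.00852460 + 0.000900600 ≈ 0.0094 kHz.

0.0094 kilohertz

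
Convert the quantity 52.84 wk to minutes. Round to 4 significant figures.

532600 min

1 wk = 10080.0 min.
Then 52.84 × 10080.0 ≈ 532600 min.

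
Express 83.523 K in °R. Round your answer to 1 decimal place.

150.3 °R

°R = K × 9/5.
Applying the formula gives 150.3 °R.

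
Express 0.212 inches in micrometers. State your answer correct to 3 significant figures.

5380 μm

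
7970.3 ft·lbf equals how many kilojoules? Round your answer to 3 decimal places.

1 ft·lbf = 0.00135582 kJ.
So 7970.3 × 0.00135582 ≈ 10.806 kJ.

10.806 kJ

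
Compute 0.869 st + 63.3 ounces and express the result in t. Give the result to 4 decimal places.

0.0073 t

0.869 st = 0.00551840 t and 63.3 oz = 0.00179452 t.
0.00551840 + 0.00179452 ≈ 0.0073 t.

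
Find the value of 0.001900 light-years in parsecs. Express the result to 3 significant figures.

0.000583 pc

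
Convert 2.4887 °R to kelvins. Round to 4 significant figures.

1.383 kelvins

°R = K × 9/5.
Applying the formula gives 1.383 K.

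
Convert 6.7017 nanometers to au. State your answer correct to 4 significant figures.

1 nanometer = 6.68459e-21 au.
6.7017 × 6.68459e-21 ≈ 4.480e-20 au.

4.480e-20 au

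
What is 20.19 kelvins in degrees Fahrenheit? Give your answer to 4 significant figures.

-423.3 degrees Fahrenheit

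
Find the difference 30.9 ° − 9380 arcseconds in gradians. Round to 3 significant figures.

30.9 ° = 34.3333 grad and 9380 arcsec = 2.89506 grad.
34.3333 − 2.89506 ≈ 31.4 grad.

31.4 gradians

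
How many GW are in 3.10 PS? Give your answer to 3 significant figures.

1 metric horsepower = 7.35499 × 10^-7 gigawatts.
Thus 3.10 × 7.35499 × 10^-7 ≈ 2.28 × 10^-6 GW.

2.28 × 10^-6 gigawatts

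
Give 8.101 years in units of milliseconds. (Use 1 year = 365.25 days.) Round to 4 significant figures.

1 yr = 3.15576e+10 milliseconds.
Then 8.101 × 3.15576e+10 ≈ 2.556e+11 ms.

2.556e+11 milliseconds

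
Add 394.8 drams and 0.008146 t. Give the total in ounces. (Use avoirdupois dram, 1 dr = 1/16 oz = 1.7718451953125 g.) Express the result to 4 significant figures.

312.0 oz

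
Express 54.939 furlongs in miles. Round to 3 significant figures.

1 furlong = 0.125000 mi.
Thus 54.939 × 0.125000 ≈ 6.87 mi.

6.87 miles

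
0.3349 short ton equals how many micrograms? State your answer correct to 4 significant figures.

3.038e+11 μg

1 short ton = 9.07185e+11 μg.
0.3349 × 9.07185e+11 ≈ 3.038e+11 μg.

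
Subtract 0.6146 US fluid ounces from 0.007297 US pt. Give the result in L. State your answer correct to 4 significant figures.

0.007297 US pt = 0.00345277 L and 0.6146 US fl oz = 0.0181759 L.
0.00345277 − 0.0181759 ≈ -0.01472 L.

-0.01472 L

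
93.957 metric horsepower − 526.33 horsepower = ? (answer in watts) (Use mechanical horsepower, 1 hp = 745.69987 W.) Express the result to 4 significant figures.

-323400 W

93.957 PS = 69105.3 W and 526.33 hp = 392484 W.
69105.3 − 392484 ≈ -323400 W.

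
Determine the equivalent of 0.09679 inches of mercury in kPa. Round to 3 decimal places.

1 inHg = 3.38639 kPa.
Thus 0.09679 × 3.38639 ≈ 0.328 kPa.

0.328 kilopascals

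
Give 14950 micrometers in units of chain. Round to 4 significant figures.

0.0007432 chain

1 micrometer = 4.97097e-8 chains.
Then 14950 × 4.97097e-8 ≈ 0.0007432 chain.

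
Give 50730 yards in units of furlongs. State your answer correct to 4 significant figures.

230.6 furlong

1 yard = 0.00454545 furlongs.
Then 50730 × 0.00454545 ≈ 230.6 furlong.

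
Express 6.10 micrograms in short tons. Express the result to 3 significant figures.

1 microgram = 1.10231 × 10^-12 short tons.
So 6.10 × 1.10231 × 10^-12 ≈ 6.72 × 10^-12 short ton.

6.72 × 10^-12 short tons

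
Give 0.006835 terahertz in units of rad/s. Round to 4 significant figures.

1 THz = 6.28319e+12 rad/s.
So 0.006835 × 6.28319e+12 ≈ 4.295e+10 rad/s.

4.295e+10 radians per second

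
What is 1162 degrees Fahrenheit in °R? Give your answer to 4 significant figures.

°R = °F + 459.67.
Applying the formula gives 1622 °R.

1622 °R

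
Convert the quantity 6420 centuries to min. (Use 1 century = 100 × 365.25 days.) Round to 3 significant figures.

3.38 × 10^11 min

1 century = 5.25960 × 10^7 minutes.
Thus 6420 × 5.25960 × 10^7 ≈ 3.38 × 10^11 min.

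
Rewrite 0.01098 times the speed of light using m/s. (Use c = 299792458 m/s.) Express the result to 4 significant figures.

3.292e+6 m/s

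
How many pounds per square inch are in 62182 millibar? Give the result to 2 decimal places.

901.87 psi

1 mbar = 0.01450377 pounds per square inch.
So 62182 × 0.01450377 ≈ 901.87 psi.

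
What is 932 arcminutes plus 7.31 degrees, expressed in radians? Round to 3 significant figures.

0.399 rad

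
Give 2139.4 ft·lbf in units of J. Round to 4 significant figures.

1 ft·lbf = 1.35582 J.
Thus 2139.4 × 1.35582 ≈ 2901 J.

2901 J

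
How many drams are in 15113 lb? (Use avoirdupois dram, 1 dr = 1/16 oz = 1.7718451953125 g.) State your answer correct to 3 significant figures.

1 pound = 256.000 dr.
15113 × 256.000 ≈ 3.87e+6 dr.

3.87e+6 drams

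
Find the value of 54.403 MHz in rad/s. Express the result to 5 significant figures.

1 megahertz = 6.28319 × 10^6 radians per second.
So 54.403 × 6.28319 × 10^6 ≈ 3.4182 × 10^8 rad/s.

3.4182 × 10^8 radians per second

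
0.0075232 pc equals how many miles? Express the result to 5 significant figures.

1 pc = 1.91735 × 10^13 mi.
So 0.0075232 × 1.91735 × 10^13 ≈ 1.4425 × 10^11 mi.

1.4425 × 10^11 mi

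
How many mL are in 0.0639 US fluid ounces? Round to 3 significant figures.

1 US fl oz = 29.5735 mL.
Then 0.0639 × 29.5735 ≈ 1.89 mL.

1.89 mL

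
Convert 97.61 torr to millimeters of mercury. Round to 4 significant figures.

1 torr = 1.00000 mmHg.
97.61 × 1.00000 ≈ 97.61 mmHg.

97.61 mmHg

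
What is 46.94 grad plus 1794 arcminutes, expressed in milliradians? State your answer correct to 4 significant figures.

46.94 grad = 737.332 mrad and 1794 arcmin = 521.853 mrad.
737.332 + 521.853 ≈ 1259 mrad.

1259 mrad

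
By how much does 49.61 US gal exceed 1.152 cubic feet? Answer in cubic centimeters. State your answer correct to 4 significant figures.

49.61 US gal = 187794 cm³ and 1.152 ft³ = 32621.0 cm³.
187794 − 32621.0 ≈ 155200 cm³.

155200 cubic centimeters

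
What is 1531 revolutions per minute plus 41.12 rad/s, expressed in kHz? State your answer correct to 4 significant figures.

1531 rpm = 0.0255167 kHz and 41.12 rad/s = 0.00654445 kHz.
0.0255167 + 0.00654445 ≈ 0.03206 kHz.

0.03206 kHz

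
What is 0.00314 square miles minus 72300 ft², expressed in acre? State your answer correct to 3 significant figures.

0.350 acres

0.00314 mi² = 2.00960 acre and 72300 ft² = 1.65978 acre.
2.00960 − 1.65978 ≈ 0.350 acre.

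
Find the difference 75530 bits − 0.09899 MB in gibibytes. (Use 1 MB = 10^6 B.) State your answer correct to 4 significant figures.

75530 bit = 8.79285e-6 GiB and 0.09899 MB = 9.21916e-5 GiB.
8.79285e-6 − 9.21916e-5 ≈ -8.340e-5 GiB.

-8.340e-5 gibibytes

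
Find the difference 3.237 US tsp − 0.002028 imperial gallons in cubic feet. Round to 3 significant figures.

0.000238 cubic feet

3.237 US tsp = 0.000563443 ft³ and 0.002028 imp gal = 0.000325583 ft³.
0.000563443 − 0.000325583 ≈ 0.000238 ft³.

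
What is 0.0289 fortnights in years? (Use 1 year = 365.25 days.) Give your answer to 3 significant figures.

1 fortnight = 0.0383299 yr.
So 0.0289 × 0.0383299 ≈ 0.00111 yr.

0.00111 years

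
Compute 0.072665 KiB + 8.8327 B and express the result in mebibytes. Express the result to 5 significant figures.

7.9385 × 10^-5 mebibytes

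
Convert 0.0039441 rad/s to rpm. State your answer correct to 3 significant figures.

0.0377 revolutions per minute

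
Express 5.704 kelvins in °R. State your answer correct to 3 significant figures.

10.3 °R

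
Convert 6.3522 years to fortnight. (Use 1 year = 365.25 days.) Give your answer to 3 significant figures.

1 yr = 26.0893 fortnight.
6.3522 × 26.0893 ≈ 166 fortnight.

166 fortnight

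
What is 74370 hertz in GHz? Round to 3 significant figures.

7.44 × 10^-5 GHz

1 hertz = 1.00000 × 10^-9 GHz.
74370 × 1.00000 × 10^-9 ≈ 7.44 × 10^-5 GHz.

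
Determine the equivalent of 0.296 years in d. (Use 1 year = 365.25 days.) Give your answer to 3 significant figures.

1 yr = 365.250 d.
Then 0.296 × 365.250 ≈ 108 d.

108 d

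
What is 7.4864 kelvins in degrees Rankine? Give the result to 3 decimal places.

13.476 degrees Rankine

°R = K × 9/5.
Applying the formula gives 13.476 °R.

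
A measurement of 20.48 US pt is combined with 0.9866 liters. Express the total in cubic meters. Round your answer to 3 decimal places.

0.011 m³

20.48 US pt = 0.00969065 m³ and 0.9866 L = 0.000986600 m³.
0.00969065 + 0.000986600 ≈ 0.011 m³.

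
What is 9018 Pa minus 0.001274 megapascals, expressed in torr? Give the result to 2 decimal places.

58.08 torr

9018 Pa = 67.6406 torr and 0.001274 MPa = 9.55579 torr.
67.6406 − 9.55579 ≈ 58.08 torr.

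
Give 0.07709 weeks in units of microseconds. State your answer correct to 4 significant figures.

4.662 × 10^10 microseconds

1 week = 6.04800 × 10^11 microseconds.
0.07709 × 6.04800 × 10^11 ≈ 4.662 × 10^10 μs.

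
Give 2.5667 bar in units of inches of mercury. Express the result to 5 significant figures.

75.795 inches of mercury

1 bar = 29.5300 inHg.
So 2.5667 × 29.5300 ≈ 75.795 inHg.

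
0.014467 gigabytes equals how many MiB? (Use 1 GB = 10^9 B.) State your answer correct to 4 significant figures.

13.80 mebibytes

1 gigabyte = 953.674 MiB.
0.014467 × 953.674 ≈ 13.80 MiB.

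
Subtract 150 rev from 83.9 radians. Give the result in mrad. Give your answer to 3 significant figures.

-859000 mrad

83.9 rad = 83900.0 mrad and 150 rev = 942478 mrad.
83900.0 − 942478 ≈ -859000 mrad.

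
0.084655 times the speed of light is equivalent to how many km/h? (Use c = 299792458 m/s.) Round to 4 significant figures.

1 c = 1.07925 × 10^9 kilometers per hour.
Then 0.084655 × 1.07925 × 10^9 ≈ 9.136 × 10^7 km/h.

9.136 × 10^7 km/h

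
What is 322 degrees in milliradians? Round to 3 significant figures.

5620 mrad

1 ° = 17.4533 mrad.
322 × 17.4533 ≈ 5620 mrad.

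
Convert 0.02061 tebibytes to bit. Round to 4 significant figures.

1.813 × 10^11 bit

1 tebibyte = 8.79609 × 10^12 bit.
0.02061 × 8.79609 × 10^12 ≈ 1.813 × 10^11 bit.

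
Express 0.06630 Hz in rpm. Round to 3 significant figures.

3.98 rpm

1 Hz = 60.0000 rpm.
Thus 0.06630 × 60.0000 ≈ 3.98 rpm.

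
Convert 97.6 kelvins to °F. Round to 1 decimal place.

-284.0 degrees Fahrenheit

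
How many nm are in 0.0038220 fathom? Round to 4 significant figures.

6.990 × 10^6 nm

1 fathom = 1.82880 × 10^9 nm.
Then 0.0038220 × 1.82880 × 10^9 ≈ 6.990 × 10^6 nm.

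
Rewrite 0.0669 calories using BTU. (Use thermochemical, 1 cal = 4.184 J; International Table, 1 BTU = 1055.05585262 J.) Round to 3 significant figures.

0.000265 BTU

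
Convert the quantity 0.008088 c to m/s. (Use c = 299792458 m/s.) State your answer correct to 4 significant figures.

2.425e+6 m/s

1 speed of light = 2.99792e+8 m/s.
Thus 0.008088 × 2.99792e+8 ≈ 2.425e+6 m/s.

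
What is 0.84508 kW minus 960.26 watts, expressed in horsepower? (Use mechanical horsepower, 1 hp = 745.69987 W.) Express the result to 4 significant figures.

-0.1545 hp

0.84508 kW = 1.13327 hp and 960.26 W = 1.28773 hp.
1.13327 − 1.28773 ≈ -0.1545 hp.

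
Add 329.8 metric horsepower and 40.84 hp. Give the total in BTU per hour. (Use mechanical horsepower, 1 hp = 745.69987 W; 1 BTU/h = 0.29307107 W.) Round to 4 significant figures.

329.8 PS = 827675 BTU/h and 40.84 hp = 103915 BTU/h.
827675 + 103915 ≈ 931600 BTU/h.

931600 BTU/h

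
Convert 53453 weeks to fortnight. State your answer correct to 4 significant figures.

26730 fortnights

1 week = 0.500000 fortnights.
Then 53453 × 0.500000 ≈ 26730 fortnight.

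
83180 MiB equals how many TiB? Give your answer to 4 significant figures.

0.07933 TiB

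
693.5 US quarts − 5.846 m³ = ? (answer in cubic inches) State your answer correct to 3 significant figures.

-317000 in³

693.5 US qt = 40049.6 in³ and 5.846 m³ = 356745 in³.
40049.6 − 356745 ≈ -317000 in³.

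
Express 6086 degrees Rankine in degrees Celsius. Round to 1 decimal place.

°R = (°C + 273.15) × 9/5.
Applying the formula gives 3108.0 °C.

3108.0 degrees Celsius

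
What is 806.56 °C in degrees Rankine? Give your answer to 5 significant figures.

1943.5 °R

°R = (°C + 273.15) × 9/5.
Applying the formula gives 1943.5 °R.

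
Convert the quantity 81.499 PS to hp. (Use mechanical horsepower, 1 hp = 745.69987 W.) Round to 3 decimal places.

80.384 hp

1 metric horsepower = 0.986320 horsepower.
81.499 × 0.986320 ≈ 80.384 hp.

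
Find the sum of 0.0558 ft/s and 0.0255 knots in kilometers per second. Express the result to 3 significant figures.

3.01e-5 km/s

0.0558 ft/s = 1.70078e-5 km/s and 0.0255 kn = 1.31183e-5 km/s.
1.70078e-5 + 1.31183e-5 ≈ 3.01e-5 km/s.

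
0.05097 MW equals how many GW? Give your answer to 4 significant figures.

5.097e-5 gigawatts

1 megawatt = 0.00100000 GW.
Then 0.05097 × 0.00100000 ≈ 5.097e-5 GW.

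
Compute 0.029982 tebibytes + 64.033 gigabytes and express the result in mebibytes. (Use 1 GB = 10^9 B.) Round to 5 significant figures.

0.029982 TiB = 31438.4 MiB and 64.033 GB = 61066.6 MiB.
31438.4 + 61066.6 ≈ 92505 MiB.

92505 MiB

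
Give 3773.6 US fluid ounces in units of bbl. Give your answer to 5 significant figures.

1 US fluid ounce = 0.000186012 bbl.
3773.6 × 0.000186012 ≈ 0.70193 bbl.

0.70193 oil barrels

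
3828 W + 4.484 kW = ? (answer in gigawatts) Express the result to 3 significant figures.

8.31 × 10^-6 GW

3828 W = 3.82800 × 10^-6 GW and 4.484 kW = 4.48400 × 10^-6 GW.
3.82800 × 10^-6 + 4.48400 × 10^-6 ≈ 8.31 × 10^-6 GW.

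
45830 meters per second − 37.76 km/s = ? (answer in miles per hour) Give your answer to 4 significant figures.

45830 m/s = 102519 mph and 37.76 km/s = 84466.7 mph.
102519 − 84466.7 ≈ 18050 mph.

18050 mph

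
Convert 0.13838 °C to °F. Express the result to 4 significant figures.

32.25 °F

°F = °C × 9/5 + 32.
Applying the formula gives 32.25 °F.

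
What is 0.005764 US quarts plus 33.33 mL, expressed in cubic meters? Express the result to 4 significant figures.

3.878e-5 cubic meters

0.005764 US qt = 5.45478e-6 m³ and 33.33 mL = 3.33300e-5 m³.
5.45478e-6 + 3.33300e-5 ≈ 3.878e-5 m³.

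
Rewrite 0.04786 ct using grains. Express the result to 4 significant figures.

1 carat = 3.08647 grains.
0.04786 × 3.08647 ≈ 0.1477 gr.

0.1477 grains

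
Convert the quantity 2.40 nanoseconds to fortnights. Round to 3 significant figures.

1.98 × 10^-15 fortnight

1 ns = 8.26720 × 10^-16 fortnights.
Thus 2.40 × 8.26720 × 10^-16 ≈ 1.98 × 10^-15 fortnight.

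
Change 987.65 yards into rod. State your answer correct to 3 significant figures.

1 yd = 0.181818 rod.
So 987.65 × 0.181818 ≈ 180 rod.

180 rods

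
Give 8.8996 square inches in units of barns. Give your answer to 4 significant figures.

1 square inch = 6.45160e+24 barns.
Then 8.8996 × 6.45160e+24 ≈ 5.742e+25 barn.

5.742e+25 barns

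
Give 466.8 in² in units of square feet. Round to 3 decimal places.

1 square inch = 0.00694444 square feet.
So 466.8 × 0.00694444 ≈ 3.242 ft².

3.242 ft²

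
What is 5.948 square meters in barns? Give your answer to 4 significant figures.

1 m² = 1.00000e+28 barns.
5.948 × 1.00000e+28 ≈ 5.948e+28 barn.

5.948e+28 barns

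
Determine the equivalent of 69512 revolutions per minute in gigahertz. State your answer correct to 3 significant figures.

1.16e-6 GHz

1 rpm = 1.66667e-11 gigahertz.
Thus 69512 × 1.66667e-11 ≈ 1.16e-6 GHz.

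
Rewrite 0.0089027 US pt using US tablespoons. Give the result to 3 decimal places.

0.285 US tbsp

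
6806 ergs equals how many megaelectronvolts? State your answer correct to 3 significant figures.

1 erg = 624151 megaelectronvolts.
Then 6806 × 624151 ≈ 4.25e+9 MeV.

4.25e+9 MeV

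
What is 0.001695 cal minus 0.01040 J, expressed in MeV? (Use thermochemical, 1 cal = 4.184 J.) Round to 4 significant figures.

-2.065e+10 megaelectronvolts

0.001695 cal = 4.42640e+10 MeV and 0.01040 J = 6.49117e+10 MeV.
4.42640e+10 − 6.49117e+10 ≈ -2.065e+10 MeV.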